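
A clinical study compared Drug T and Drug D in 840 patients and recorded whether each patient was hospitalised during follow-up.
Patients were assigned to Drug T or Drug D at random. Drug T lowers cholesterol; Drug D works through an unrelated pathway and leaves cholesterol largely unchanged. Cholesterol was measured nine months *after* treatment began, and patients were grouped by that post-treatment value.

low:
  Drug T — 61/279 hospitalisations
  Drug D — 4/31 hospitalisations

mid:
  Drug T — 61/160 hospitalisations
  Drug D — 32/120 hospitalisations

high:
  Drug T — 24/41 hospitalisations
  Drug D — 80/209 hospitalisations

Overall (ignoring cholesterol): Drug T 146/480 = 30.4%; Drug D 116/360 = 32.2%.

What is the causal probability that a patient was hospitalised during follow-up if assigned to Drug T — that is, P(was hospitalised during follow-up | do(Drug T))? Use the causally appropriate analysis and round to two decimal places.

Cholesterol is downstream of the drug. One should not condition on a consequence of treatment, so the overall rates are the right comparison.
So P(outcome | do(Drug T)) is just the pooled rate for Drug T: 146/480 = 0.304.

0.30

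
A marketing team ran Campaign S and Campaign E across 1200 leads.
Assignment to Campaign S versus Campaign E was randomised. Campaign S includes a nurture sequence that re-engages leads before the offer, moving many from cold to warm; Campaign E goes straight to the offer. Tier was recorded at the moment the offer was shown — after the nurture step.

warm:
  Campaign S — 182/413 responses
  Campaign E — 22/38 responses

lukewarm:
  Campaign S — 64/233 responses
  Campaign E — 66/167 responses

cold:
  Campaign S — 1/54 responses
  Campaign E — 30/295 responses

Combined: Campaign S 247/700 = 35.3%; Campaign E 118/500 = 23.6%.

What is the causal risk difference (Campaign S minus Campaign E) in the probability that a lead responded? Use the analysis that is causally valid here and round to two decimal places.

Campaign E is higher inside every engagement tier stratum but Campaign S is higher in aggregate. Whether to stratify depends on how engagement tier relates to the campaign.
Engagement tier is recorded after the campaign and is itself shifted by it — it sits on the causal path from campaign to outcome. Conditioning on a mediator would strip out part of the effect we want; the pooled comparison gives the total causal effect.
The causal difference is the pooled difference: 0.353 − 0.236 = +0.117.

+0.12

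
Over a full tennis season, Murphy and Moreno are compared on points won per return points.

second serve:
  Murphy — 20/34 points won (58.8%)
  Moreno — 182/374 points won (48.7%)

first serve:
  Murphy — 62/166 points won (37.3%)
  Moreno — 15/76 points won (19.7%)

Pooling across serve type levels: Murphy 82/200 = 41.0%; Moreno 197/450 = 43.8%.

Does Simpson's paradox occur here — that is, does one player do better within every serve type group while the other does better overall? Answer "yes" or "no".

Within each serve type level (second serve 58.8% vs 48.7%; first serve 37.3% vs 19.7%), Murphy has the higher rate every time. Pooled: 41.0% vs 43.8% — Moreno has the higher rate overall. The two comparisons disagree.

yes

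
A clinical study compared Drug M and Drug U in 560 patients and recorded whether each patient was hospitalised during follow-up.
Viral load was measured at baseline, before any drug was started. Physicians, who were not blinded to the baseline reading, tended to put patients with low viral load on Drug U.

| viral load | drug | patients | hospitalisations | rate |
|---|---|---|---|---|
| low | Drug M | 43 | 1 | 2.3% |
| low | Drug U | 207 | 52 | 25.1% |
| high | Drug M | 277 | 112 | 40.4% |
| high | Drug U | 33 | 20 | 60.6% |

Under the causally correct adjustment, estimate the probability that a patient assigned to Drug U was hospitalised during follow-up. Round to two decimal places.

0.45

Within every viral load level Drug M has the lower rate, yet pooled Drug U does — Simpson's reversal.
Viral load differs across drugs for reasons unrelated to any effect of the drug itself, and it separately predicts the outcome — a classic confounder. We must compare within viral load levels.
Standardising Drug U to the population viral load mix: 0.446·52/207 + 0.554·20/33 = 0.448.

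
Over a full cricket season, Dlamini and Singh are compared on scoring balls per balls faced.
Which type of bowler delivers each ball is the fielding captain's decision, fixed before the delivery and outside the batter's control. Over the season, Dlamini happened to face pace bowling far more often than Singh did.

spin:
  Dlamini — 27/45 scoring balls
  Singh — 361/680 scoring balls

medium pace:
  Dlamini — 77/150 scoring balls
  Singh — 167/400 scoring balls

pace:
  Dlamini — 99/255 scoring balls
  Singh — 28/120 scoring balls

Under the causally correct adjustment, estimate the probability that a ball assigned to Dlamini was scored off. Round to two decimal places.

0.52

The imbalance in bowling type arose from how balls faced were allocated, not from anything the player did; and bowling type independently affects the outcome. The pooled gap is confounded — condition on bowling type.
Standardising Dlamini to the population bowling type mix: 0.439·27/45 + 0.333·77/150 + 0.227·99/255 = 0.523.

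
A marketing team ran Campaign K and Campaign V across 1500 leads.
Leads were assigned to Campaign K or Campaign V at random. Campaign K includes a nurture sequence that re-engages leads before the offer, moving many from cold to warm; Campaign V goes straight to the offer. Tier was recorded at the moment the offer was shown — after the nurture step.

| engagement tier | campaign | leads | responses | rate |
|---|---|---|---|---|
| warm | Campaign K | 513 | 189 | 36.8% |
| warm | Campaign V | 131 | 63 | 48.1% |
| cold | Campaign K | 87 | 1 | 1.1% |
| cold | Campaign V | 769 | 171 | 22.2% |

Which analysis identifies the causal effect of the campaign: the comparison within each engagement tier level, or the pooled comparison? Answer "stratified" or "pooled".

pooled

The engagement tier-specific comparison favours Campaign V throughout, but the pooled figures favour Campaign K. The question is whether to condition on engagement tier.
Engagement tier is downstream of the campaign. One should not condition on a consequence of treatment, so the overall rates are the right comparison.
Pooled: Campaign K 31.7% vs Campaign V 26.0%; Campaign K is higher overall.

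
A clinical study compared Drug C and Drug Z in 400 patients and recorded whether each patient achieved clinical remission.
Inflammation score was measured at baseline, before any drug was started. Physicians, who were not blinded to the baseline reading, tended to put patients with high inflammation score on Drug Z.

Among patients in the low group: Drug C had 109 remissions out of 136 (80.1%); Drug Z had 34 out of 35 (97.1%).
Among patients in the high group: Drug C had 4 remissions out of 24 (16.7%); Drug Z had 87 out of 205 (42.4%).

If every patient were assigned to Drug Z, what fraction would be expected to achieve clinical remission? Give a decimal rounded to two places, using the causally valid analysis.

Here inflammation score is a common cause — it drives both which drug a case falls under and the outcome. The crude comparison mixes populations; the stratum-specific rates are the causally relevant ones.
Standardising Drug Z to the population inflammation score mix: 0.427·34/35 + 0.573·87/205 = 0.658.

0.66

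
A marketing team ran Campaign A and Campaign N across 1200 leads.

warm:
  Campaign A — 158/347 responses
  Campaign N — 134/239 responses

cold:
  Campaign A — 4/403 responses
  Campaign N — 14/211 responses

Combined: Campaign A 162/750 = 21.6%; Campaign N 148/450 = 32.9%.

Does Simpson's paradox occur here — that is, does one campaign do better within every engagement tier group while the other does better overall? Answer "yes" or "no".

Within each engagement tier level (warm 45.5% vs 56.1%; cold 1.0% vs 6.6%), Campaign N has the higher rate every time. Pooled: 21.6% vs 32.9% — Campaign N has the higher rate overall. They agree.

no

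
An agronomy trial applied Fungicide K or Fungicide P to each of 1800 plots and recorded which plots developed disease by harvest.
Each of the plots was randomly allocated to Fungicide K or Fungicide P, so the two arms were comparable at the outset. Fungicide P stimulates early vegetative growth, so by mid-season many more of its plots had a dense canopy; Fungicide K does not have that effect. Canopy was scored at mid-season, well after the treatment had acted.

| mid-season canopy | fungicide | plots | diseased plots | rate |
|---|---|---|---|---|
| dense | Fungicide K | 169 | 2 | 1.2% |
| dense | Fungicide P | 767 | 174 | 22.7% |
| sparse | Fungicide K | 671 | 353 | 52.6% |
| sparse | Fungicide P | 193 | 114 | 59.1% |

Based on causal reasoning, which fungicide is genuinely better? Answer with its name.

Fungicide P

Mid-season canopy is recorded after the fungicide and is itself shifted by it — it sits on the causal path from fungicide to outcome. Conditioning on a mediator would strip out part of the effect we want; the pooled comparison gives the total causal effect.
Pooled: Fungicide K 42.3% vs Fungicide P 30.0%; Fungicide P is lower overall.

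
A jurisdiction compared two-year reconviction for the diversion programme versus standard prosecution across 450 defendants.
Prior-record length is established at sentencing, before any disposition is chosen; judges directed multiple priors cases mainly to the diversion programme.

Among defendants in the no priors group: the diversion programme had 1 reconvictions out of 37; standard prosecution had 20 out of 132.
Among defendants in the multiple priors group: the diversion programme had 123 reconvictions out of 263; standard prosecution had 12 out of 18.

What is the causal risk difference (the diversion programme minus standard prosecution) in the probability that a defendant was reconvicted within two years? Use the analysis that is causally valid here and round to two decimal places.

-0.17

Within every prior-record length level the diversion programme has the lower rate, yet pooled standard prosecution does — Simpson's reversal.
Prior-record length satisfies the back-door criterion: it is not a descendant of the disposition, and it blocks the spurious path from disposition to outcome. Adjusting for it (i.e., using the within-prior-record length rates) gives the causal effect.
Adjusting over the population distribution of prior-record length: 0.376·(0.027−0.152) + 0.624·(0.468−0.667) = -0.171.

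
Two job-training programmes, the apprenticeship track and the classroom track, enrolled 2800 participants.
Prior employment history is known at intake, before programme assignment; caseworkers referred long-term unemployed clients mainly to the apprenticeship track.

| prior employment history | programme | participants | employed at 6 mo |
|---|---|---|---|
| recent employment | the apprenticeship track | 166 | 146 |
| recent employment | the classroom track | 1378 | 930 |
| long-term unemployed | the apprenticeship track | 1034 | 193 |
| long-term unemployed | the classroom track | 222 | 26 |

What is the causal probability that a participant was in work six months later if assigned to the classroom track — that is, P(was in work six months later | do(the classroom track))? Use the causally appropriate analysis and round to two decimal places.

0.42

Here prior employment history is a common cause — it drives both which programme a case falls under and the outcome. The crude comparison mixes populations; the stratum-specific rates are the causally relevant ones.
Standardising the classroom track to the population prior employment history mix: 0.551·930/1378 + 0.449·26/222 = 0.425.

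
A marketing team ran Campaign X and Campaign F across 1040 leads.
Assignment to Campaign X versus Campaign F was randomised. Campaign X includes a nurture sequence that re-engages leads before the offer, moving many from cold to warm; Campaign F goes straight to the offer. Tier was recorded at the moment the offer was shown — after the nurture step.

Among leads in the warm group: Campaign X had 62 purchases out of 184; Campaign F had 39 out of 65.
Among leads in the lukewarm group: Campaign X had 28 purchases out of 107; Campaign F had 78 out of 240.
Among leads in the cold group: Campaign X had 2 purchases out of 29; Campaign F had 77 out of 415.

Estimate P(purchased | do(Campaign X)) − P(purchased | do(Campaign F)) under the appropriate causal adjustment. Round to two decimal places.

+0.02

Engagement tier is recorded after the campaign and is itself shifted by it — it sits on the causal path from campaign to outcome. Conditioning on a mediator would strip out part of the effect we want; the pooled comparison gives the total causal effect.
The causal difference is the pooled difference: 0.287 − 0.269 = +0.018.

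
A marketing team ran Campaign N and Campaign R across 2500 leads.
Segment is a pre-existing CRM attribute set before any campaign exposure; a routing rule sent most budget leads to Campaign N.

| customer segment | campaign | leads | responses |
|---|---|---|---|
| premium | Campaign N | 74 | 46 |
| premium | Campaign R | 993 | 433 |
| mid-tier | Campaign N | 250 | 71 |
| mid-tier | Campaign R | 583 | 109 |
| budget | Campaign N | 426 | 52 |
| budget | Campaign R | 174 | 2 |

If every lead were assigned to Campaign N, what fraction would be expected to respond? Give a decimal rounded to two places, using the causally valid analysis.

The customer segment-specific comparison favours Campaign N throughout, but the pooled figures favour Campaign R. The question is whether to condition on customer segment.
Nothing the campaign does changes customer segment; the imbalance is an allocation artefact. With customer segment also predicting the outcome, the pooled figure is confounded, and the within-stratum comparison is the causal one.
Standardising Campaign N to the population customer segment mix: 0.427·46/74 + 0.333·71/250 + 0.240·52/426 = 0.389.

0.39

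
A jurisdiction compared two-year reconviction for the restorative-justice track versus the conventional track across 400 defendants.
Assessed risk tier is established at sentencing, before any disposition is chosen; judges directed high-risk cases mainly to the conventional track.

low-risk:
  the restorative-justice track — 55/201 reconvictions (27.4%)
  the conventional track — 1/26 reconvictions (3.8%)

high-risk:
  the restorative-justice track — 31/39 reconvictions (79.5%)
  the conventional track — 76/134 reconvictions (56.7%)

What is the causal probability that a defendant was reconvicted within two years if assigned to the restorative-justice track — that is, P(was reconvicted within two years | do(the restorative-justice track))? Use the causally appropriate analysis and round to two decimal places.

The imbalance in assessed risk tier arose from how defendants were allocated, not from anything the disposition did; and assessed risk tier independently affects the outcome. The pooled gap is confounded — condition on assessed risk tier.
Standardising the restorative-justice track to the population assessed risk tier mix: 0.568·55/201 + 0.432·31/39 = 0.499.

0.50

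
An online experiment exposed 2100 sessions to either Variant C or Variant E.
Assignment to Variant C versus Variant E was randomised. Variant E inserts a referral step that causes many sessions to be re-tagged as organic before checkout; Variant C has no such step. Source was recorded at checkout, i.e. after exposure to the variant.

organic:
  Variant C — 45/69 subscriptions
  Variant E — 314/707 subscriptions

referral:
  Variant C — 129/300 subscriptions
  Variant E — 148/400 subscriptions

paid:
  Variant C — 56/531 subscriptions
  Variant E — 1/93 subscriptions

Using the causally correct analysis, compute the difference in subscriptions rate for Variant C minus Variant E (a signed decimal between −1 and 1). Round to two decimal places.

-0.13

The stratified and pooled comparisons disagree (Variant C wins within each traffic source; Variant E wins overall), so the answer turns on the causal role of traffic source.
Traffic source here is a post-treatment variable shaped by the variant; conditioning on it would introduce bias rather than remove it. The overall comparison is the causal one.
The causal difference is the pooled difference: 0.256 − 0.386 = -0.130.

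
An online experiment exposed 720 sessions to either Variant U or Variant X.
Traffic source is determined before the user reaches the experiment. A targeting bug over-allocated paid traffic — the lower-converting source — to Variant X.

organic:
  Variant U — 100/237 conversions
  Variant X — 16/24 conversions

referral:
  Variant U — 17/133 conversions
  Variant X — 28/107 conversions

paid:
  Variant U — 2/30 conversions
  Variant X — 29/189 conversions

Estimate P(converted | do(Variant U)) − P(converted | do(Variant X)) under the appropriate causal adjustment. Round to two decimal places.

-0.16

Within every traffic source level Variant X has the higher rate, yet pooled Variant U does — Simpson's reversal.
The imbalance in traffic source arose from how sessions were allocated, not from anything the variant did; and traffic source independently affects the outcome. The pooled gap is confounded — condition on traffic source.
Adjusting over the population distribution of traffic source: 0.362·(0.422−0.667) + 0.333·(0.128−0.262) + 0.304·(0.067−0.153) = -0.160.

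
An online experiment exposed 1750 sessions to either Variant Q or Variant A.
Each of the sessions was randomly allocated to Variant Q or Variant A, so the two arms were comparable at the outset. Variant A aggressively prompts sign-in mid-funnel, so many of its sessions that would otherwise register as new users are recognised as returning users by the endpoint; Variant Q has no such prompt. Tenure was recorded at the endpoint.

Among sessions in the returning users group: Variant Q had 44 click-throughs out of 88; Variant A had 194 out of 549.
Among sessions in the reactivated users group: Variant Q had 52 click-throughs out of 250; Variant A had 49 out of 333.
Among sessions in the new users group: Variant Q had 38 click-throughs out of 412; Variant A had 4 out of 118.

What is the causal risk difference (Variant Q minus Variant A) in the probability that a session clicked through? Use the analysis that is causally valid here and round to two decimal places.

The user tenure-specific comparison favours Variant Q throughout, but the pooled figures favour Variant A. The question is whether to condition on user tenure.
User tenure is downstream of the variant. One should not condition on a consequence of treatment, so the overall rates are the right comparison.
The causal difference is the pooled difference: 0.179 − 0.247 = -0.068.

-0.07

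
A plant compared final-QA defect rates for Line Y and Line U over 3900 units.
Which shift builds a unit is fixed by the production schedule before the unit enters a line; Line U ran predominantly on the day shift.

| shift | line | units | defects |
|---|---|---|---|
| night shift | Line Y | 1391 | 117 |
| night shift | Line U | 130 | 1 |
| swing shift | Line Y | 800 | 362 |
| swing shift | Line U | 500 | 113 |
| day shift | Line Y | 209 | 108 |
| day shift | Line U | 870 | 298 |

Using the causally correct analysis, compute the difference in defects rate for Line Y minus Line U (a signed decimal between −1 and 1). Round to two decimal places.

+0.15

Shift differs across lines for reasons unrelated to any effect of the line itself, and it separately predicts the outcome — a classic confounder. We must compare within shift levels.
Adjusting over the population distribution of shift: 0.390·(0.084−0.008) + 0.333·(0.453−0.226) + 0.277·(0.517−0.343) = +0.154.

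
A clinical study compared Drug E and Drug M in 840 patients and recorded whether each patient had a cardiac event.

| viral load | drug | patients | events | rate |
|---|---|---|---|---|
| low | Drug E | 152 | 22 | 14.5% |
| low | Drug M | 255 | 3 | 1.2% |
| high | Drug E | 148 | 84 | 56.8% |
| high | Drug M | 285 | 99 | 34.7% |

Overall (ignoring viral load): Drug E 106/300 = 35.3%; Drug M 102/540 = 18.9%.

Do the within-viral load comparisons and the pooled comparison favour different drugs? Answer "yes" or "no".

no

Within each viral load level (low 14.5% vs 1.2%; high 56.8% vs 34.7%), Drug M has the lower rate every time. Pooled: 35.3% vs 18.9% — Drug M has the lower rate overall. They agree.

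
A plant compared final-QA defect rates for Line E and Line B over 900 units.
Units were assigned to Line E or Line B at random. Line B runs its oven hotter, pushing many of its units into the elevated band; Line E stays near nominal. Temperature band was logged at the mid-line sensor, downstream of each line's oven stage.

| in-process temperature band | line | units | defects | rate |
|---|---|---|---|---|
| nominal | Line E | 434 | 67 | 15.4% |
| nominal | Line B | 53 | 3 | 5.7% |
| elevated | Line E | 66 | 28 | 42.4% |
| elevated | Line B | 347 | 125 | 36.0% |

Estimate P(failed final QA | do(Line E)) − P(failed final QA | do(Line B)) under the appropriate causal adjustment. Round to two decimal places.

-0.13

In-process temperature band here is a post-treatment variable shaped by the line; conditioning on it would introduce bias rather than remove it. The overall comparison is the causal one.
The causal difference is the pooled difference: 0.190 − 0.320 = -0.130.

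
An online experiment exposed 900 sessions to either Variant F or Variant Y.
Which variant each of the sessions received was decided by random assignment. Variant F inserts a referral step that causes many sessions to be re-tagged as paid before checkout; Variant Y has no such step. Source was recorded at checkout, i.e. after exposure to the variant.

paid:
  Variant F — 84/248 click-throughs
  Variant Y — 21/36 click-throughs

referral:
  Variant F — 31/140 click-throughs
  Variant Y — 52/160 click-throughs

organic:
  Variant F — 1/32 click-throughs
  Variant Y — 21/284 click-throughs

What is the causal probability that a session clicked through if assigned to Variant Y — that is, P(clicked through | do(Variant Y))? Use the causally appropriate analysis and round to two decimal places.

0.20

The distribution of traffic source is itself part of what the variant does — it is an intermediate outcome. Holding it fixed would remove that part of the effect; the total effect is the pooled difference.
So P(outcome | do(Variant Y)) is just the pooled rate for Variant Y: 94/480 = 0.196.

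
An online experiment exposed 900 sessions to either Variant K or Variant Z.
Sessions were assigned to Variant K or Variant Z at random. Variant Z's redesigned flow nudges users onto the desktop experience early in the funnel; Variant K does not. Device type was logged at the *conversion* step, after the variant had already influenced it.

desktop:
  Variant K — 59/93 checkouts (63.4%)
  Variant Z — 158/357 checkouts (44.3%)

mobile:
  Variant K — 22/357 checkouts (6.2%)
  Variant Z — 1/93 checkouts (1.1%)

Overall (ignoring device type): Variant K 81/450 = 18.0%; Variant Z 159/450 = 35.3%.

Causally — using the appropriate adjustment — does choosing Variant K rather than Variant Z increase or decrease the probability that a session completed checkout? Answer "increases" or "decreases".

decreases

Device type lies on the pathway variant → device type → outcome, so adjusting for it blocks the indirect effect. For the total causal effect of variant, use the unadjusted pooled rates.
Pooled: Variant K 18.0% vs Variant Z 35.3%; Variant Z is higher overall.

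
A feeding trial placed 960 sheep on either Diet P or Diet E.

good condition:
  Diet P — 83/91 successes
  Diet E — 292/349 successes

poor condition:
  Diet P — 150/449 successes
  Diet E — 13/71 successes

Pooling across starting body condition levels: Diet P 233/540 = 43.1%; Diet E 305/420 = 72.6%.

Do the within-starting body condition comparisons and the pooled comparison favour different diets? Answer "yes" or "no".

Within each starting body condition level (good condition 91.2% vs 83.7%; poor condition 33.4% vs 18.3%), Diet P has the higher rate every time. Pooled: 43.1% vs 72.6% — Diet E has the higher rate overall. The two comparisons disagree.

yes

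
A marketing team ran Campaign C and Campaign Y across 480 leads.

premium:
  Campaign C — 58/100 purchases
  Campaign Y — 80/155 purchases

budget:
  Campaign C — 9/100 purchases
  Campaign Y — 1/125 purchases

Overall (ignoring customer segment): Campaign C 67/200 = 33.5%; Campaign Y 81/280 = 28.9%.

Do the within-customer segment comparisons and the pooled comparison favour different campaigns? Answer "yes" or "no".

no

Within each customer segment level (premium 58.0% vs 51.6%; budget 9.0% vs 0.8%), Campaign C has the higher rate every time. Pooled: 33.5% vs 28.9% — Campaign C has the higher rate overall. They agree.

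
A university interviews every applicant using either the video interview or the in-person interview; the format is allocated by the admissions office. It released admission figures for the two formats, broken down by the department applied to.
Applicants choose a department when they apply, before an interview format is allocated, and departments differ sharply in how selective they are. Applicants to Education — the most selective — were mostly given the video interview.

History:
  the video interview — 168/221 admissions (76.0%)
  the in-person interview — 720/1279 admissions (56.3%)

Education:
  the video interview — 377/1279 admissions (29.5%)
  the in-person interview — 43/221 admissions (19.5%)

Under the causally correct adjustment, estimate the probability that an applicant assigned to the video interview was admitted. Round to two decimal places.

0.53

The stratified and pooled comparisons disagree (the video interview wins within each department; the in-person interview wins overall), so the answer turns on the causal role of department.
The imbalance in department arose from how applicants were allocated, not from anything the interview format did; and department independently affects the outcome. The pooled gap is confounded — condition on department.
Standardising the video interview to the population department mix: 0.500·168/221 + 0.500·377/1279 = 0.527.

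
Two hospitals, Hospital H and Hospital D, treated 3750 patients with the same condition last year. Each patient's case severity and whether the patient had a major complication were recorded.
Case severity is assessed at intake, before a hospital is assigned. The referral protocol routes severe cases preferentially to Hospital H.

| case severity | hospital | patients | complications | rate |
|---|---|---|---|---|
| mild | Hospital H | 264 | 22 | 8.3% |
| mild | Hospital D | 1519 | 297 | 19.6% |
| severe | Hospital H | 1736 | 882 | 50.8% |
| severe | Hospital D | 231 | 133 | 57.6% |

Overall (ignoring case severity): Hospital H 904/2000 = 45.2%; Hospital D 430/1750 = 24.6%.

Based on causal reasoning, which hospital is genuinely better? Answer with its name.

The stratified and pooled comparisons disagree (Hospital H wins within each case severity; Hospital D wins overall), so the answer turns on the causal role of case severity.
Case severity differs across hospitals for reasons unrelated to any effect of the hospital itself, and it separately predicts the outcome — a classic confounder. We must compare within case severity levels.
Within each level — mild: 8.3% vs 19.6%; severe: 50.8% vs 57.6% — Hospital H is lower every time.

Hospital H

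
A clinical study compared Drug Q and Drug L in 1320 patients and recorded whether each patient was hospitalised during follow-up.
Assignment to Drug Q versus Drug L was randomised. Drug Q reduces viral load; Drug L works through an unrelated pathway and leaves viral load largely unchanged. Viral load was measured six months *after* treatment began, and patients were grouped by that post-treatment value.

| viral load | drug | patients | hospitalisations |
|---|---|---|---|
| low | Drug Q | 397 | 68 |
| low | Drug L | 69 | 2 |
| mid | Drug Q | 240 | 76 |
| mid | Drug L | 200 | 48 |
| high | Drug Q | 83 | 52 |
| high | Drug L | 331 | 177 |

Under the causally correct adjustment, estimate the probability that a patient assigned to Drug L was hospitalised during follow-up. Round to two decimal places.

Viral load lies on the pathway drug → viral load → outcome, so adjusting for it blocks the indirect effect. For the total causal effect of drug, use the unadjusted pooled rates.
So P(outcome | do(Drug L)) is just the pooled rate for Drug L: 227/600 = 0.378.

0.38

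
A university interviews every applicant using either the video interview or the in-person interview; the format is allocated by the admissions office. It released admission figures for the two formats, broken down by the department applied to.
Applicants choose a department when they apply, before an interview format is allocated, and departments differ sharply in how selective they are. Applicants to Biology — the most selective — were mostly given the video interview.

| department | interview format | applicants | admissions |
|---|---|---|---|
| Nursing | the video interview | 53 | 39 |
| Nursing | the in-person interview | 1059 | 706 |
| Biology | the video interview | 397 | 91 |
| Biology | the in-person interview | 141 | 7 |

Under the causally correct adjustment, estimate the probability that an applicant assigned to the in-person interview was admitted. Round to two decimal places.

Within every department level the video interview has the higher rate, yet pooled the in-person interview does — Simpson's reversal.
Department is set before the interview format has any effect — it is not caused by the interview format — and it independently drives the outcome. That makes it a confounder, so the causal comparison is within department levels.
Standardising the in-person interview to the population department mix: 0.674·706/1059 + 0.326·7/141 = 0.465.

0.47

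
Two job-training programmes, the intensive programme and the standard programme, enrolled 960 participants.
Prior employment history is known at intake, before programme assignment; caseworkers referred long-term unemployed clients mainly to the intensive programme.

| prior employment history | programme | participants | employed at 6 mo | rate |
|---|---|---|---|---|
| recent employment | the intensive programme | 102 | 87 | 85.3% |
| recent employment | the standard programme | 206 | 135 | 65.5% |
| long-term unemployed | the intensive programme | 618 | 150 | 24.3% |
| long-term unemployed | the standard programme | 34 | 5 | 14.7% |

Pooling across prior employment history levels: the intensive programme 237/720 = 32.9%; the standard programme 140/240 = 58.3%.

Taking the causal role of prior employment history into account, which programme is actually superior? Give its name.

the intensive programme is higher inside every prior employment history stratum but the standard programme is higher in aggregate. Whether to stratify depends on how prior employment history relates to the programme.
Here prior employment history is a common cause — it drives both which programme a case falls under and the outcome. The crude comparison mixes populations; the stratum-specific rates are the causally relevant ones.
Within each level — recent employment: 85.3% vs 65.5%; long-term unemployed: 24.3% vs 14.7% — the intensive programme is higher every time.

the intensive programme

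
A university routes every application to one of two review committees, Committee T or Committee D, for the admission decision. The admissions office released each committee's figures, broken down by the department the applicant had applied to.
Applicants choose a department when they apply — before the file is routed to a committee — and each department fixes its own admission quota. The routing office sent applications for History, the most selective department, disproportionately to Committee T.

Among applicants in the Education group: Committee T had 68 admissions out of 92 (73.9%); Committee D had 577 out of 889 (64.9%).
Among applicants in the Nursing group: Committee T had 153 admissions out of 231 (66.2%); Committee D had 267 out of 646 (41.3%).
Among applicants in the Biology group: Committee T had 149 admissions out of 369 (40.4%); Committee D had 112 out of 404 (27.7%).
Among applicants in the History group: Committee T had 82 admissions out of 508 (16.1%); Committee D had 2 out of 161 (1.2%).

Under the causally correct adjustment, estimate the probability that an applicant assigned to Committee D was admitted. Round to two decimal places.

Department differs across review committees for reasons unrelated to any effect of the review committee itself, and it separately predicts the outcome — a classic confounder. We must compare within department levels.
Standardising Committee D to the population department mix: 0.297·577/889 + 0.266·267/646 + 0.234·112/404 + 0.203·2/161 = 0.370.

0.37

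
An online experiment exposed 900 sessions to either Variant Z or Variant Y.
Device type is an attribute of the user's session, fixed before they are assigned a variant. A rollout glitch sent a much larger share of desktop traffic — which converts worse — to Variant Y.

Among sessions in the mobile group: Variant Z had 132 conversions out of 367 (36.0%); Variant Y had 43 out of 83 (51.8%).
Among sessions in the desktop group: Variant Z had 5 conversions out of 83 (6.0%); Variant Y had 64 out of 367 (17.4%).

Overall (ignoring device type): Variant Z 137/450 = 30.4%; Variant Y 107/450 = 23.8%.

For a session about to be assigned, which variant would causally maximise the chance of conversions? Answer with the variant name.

The device type-specific comparison favours Variant Y throughout, but the pooled figures favour Variant Z. The question is whether to condition on device type.
Device type satisfies the back-door criterion: it is not a descendant of the variant, and it blocks the spurious path from variant to outcome. Adjusting for it (i.e., using the within-device type rates) gives the causal effect.
Within each level — mobile: 36.0% vs 51.8%; desktop: 6.0% vs 17.4% — Variant Y is higher every time.

Variant Y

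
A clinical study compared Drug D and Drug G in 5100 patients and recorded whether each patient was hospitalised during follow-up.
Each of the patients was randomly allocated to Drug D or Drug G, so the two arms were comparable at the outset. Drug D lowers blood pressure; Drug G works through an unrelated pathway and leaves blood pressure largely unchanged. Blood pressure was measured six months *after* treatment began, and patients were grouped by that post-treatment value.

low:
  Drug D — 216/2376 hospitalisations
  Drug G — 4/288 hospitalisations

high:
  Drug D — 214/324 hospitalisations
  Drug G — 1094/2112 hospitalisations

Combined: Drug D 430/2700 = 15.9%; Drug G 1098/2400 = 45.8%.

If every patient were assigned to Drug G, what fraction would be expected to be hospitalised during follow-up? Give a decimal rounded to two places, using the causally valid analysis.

0.46

Within every blood pressure level Drug G has the lower rate, yet pooled Drug D does — Simpson's reversal.
Blood pressure is recorded after the drug and is itself shifted by it — it sits on the causal path from drug to outcome. Conditioning on a mediator would strip out part of the effect we want; the pooled comparison gives the total causal effect.
So P(outcome | do(Drug G)) is just the pooled rate for Drug G: 1098/2400 = 0.458.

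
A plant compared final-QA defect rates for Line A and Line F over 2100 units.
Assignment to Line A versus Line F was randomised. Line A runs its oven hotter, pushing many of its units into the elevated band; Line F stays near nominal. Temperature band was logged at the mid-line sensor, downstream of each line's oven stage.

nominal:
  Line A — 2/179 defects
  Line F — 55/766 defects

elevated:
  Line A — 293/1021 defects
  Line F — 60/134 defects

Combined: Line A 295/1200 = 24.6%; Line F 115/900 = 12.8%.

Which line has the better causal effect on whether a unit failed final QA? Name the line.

In-process temperature band is downstream of the line. One should not condition on a consequence of treatment, so the overall rates are the right comparison.
Pooled: Line A 24.6% vs Line F 12.8%; Line F is lower overall.

Line F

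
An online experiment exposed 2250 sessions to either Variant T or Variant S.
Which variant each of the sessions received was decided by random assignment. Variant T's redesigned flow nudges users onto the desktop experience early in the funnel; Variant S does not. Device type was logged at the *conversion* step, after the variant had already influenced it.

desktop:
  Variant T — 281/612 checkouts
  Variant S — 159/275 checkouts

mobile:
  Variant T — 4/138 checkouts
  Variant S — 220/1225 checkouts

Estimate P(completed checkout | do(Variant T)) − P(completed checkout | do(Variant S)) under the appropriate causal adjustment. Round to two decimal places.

+0.13

Device type is recorded after the variant and is itself shifted by it — it sits on the causal path from variant to outcome. Conditioning on a mediator would strip out part of the effect we want; the pooled comparison gives the total causal effect.
The causal difference is the pooled difference: 0.380 − 0.253 = +0.127.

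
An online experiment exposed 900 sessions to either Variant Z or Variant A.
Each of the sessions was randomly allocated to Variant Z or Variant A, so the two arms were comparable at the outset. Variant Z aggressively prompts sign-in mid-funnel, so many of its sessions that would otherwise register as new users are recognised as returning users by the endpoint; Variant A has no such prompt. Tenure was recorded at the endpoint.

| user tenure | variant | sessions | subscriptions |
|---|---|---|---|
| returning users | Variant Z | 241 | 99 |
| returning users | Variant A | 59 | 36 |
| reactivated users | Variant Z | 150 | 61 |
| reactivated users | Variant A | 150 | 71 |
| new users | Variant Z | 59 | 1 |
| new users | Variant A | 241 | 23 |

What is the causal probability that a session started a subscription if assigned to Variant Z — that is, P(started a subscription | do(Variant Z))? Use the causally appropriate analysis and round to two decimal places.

0.36

Within every user tenure level Variant A has the higher rate, yet pooled Variant Z does — Simpson's reversal.
User tenure lies on the pathway variant → user tenure → outcome, so adjusting for it blocks the indirect effect. For the total causal effect of variant, use the unadjusted pooled rates.
So P(outcome | do(Variant Z)) is just the pooled rate for Variant Z: 161/450 = 0.358.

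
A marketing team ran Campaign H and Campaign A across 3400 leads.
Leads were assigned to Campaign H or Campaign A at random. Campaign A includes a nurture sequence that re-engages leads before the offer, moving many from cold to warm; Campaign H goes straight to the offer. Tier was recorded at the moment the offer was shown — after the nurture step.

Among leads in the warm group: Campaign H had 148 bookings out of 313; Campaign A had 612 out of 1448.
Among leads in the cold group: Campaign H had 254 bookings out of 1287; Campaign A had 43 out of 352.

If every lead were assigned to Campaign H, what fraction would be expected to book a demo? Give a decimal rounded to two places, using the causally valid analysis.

0.25

Engagement tier here is a post-treatment variable shaped by the campaign; conditioning on it would introduce bias rather than remove it. The overall comparison is the causal one.
So P(outcome | do(Campaign H)) is just the pooled rate for Campaign H: 402/1600 = 0.251.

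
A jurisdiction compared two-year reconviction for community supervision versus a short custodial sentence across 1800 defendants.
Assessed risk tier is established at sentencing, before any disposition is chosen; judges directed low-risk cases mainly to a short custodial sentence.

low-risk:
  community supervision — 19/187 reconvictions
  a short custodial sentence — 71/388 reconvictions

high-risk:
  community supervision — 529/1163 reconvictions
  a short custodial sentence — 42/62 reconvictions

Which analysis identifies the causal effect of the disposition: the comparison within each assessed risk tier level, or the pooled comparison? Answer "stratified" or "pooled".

Within every assessed risk tier level community supervision has the lower rate, yet pooled a short custodial sentence does — Simpson's reversal.
Assessed risk tier is set before the disposition has any effect — it is not caused by the disposition — and it independently drives the outcome. That makes it a confounder, so the causal comparison is within assessed risk tier levels.
Within each level — low-risk: 10.2% vs 18.3%; high-risk: 45.5% vs 67.7% — community supervision is lower every time.

stratified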